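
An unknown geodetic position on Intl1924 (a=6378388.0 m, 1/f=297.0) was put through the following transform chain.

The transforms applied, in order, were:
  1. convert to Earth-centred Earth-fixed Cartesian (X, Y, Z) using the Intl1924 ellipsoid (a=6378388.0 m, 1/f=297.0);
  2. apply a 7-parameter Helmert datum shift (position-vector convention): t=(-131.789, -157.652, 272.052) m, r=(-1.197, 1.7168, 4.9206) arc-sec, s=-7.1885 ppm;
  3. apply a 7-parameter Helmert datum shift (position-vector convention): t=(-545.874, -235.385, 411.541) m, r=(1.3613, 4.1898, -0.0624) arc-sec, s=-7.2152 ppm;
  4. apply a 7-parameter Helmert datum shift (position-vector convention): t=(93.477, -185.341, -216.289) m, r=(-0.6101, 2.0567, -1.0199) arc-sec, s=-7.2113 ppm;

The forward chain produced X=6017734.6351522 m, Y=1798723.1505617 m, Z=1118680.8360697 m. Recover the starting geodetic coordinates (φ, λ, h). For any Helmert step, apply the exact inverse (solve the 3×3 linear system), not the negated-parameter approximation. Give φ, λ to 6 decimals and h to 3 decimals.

φ=10.162869°, λ=16.644154°, h=2699.037 m

start: X=6017734.6352, Y=1798723.1506, Z=1118680.8361 m
→ Helmert⁻¹: X=6017664.5009, Y=1798947.9094, Z=1118970.5180
→ Helmert⁻¹: X=6018230.5302, Y=1799205.4796, Z=1118677.4200
→ Helmert⁻¹: X=6018439.1950, Y=1799226.0014, Z=1118473.9421
→ geod (Bowring, a=6378388.000): φ=10.16286900°, λ=16.64415400°, h=2699.0370 m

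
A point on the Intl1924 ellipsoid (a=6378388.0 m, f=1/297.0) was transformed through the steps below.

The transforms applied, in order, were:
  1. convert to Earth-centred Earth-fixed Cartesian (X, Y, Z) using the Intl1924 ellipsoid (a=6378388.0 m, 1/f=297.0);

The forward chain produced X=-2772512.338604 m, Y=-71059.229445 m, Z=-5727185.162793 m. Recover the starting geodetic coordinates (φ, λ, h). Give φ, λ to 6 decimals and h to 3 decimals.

φ=-64.312373°, λ=-178.531836°, h=2398.820 m

start: X=-2772512.3386, Y=-71059.2294, Z=-5727185.1628 m
→ geod (Bowring, a=6378388.000): φ=-64.31237300°, λ=-178.53183600°, h=2398.8200 m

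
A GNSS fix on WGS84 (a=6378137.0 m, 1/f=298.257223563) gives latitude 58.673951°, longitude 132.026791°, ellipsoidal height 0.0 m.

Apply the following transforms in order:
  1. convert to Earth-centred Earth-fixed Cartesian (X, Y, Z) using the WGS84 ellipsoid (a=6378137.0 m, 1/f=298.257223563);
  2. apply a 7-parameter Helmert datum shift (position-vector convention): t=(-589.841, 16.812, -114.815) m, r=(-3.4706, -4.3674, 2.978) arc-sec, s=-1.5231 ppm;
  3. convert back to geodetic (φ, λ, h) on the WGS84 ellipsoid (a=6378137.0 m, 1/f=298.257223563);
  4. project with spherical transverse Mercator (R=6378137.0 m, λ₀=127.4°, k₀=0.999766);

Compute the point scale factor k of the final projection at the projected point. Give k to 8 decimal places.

1.00064990

start: φ=58.673951°, λ=132.026791°, h=0.000 m
→ ECEF (a=6378137.000, f=1/298.257223563): X=-2225459.0565, Y=2469299.7358, Z=5425141.8799
→ Helmert 7p (PV): X=-2226196.0295, Y=2469371.9392, Z=5424930.1324
→ geod (Bowring, a=6378137.000): φ=58.66876747°, λ=132.03539227°, h=103.5670 m
→ into tm (λ₀=127.4°): φ=58.66876747°, λ−λ₀=4.63539227°
scale k = 1.00064990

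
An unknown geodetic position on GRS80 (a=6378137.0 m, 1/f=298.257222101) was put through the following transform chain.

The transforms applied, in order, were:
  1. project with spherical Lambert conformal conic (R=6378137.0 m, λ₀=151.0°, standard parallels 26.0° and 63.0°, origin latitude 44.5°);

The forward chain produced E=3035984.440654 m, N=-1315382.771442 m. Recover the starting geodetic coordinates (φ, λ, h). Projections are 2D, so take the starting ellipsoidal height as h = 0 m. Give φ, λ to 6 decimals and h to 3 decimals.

start: E=3035984.4407, N=-1315382.7714 m
→ lcc⁻¹: φ=26.65198000°, λ=-177.58364600°

φ=26.651980°, λ=-177.583646°, h=0.000 m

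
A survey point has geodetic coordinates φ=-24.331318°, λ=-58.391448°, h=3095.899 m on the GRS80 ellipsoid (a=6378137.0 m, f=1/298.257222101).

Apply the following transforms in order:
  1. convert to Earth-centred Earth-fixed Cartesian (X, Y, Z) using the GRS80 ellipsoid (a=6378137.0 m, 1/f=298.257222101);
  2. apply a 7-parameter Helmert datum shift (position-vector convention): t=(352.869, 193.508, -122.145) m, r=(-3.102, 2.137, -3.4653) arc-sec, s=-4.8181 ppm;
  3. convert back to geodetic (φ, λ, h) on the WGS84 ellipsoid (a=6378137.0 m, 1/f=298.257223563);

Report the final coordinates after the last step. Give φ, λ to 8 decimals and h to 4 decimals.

φ=-24.33182351°, λ=-58.38888200°, h=3133.7368 m

start: φ=-24.331318°, λ=-58.391448°, h=3095.899 m
→ ECEF (a=6378137.000, f=1/298.257222101): X=3049156.1249, Y=-4954675.3233, Z=-2613039.9943
→ Helmert 7p (PV): X=3049383.9912, Y=-4954548.4666, Z=-2613106.6273
→ geod (Bowring, a=6378137.000): φ=-24.33182351°, λ=-58.38888200°, h=3133.7368 m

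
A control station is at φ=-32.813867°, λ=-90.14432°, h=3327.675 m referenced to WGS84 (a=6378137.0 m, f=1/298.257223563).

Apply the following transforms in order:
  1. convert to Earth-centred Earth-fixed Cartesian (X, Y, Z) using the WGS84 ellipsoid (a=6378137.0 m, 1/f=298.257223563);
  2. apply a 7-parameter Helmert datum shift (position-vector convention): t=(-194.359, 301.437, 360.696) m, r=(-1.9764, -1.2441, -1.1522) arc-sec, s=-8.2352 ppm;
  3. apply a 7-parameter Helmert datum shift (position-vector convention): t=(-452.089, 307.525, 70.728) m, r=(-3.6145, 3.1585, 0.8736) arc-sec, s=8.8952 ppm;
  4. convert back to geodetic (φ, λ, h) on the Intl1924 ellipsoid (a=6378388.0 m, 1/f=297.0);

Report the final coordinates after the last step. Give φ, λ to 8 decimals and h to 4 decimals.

φ=-32.81275530°, λ=-90.15165178°, h=2362.9353 m

start: φ=-32.813867°, λ=-90.144320°, h=3327.675 m
→ ECEF (a=6378137.000, f=1/298.257223563): X=-13522.4463, Y=-5368469.1166, Z=-3438431.3147
→ Helmert 7p (PV): X=-13725.9431, Y=-5368156.3400, Z=-3437990.9446
→ Helmert 7p (PV): X=-14208.0640, Y=-5367956.8704, Z=-3437856.5178
→ geod (Bowring, a=6378388.000): φ=-32.81275530°, λ=-90.15165178°, h=2362.9353 m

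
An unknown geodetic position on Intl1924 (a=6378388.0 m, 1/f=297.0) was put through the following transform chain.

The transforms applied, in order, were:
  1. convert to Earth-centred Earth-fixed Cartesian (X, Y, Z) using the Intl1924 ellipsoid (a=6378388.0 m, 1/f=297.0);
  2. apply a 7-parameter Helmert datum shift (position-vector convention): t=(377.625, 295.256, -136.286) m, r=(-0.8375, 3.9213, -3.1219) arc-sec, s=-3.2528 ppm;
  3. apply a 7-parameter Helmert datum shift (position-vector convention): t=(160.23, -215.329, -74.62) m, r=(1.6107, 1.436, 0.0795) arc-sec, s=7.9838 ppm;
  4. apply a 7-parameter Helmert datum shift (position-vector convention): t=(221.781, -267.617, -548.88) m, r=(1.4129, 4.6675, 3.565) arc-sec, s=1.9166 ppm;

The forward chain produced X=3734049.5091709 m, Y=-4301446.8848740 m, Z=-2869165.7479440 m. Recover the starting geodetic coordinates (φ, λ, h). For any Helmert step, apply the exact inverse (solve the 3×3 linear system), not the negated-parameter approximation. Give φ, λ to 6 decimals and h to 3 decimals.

start: X=3734049.5092, Y=-4301446.8849, Z=-2869165.7479 m
→ Helmert⁻¹: X=3733811.1410, Y=-4301255.2070, Z=-2868497.4154
→ Helmert⁻¹: X=3733639.4140, Y=-4301029.3772, Z=-2868340.3151
→ Helmert⁻¹: X=3733393.5606, Y=-4301270.4726, Z=-2868159.8478
→ geod (Bowring, a=6378388.000): φ=-26.88441000°, λ=-49.04284900°, h=2924.3780 m

φ=-26.884410°, λ=-49.042849°, h=2924.378 m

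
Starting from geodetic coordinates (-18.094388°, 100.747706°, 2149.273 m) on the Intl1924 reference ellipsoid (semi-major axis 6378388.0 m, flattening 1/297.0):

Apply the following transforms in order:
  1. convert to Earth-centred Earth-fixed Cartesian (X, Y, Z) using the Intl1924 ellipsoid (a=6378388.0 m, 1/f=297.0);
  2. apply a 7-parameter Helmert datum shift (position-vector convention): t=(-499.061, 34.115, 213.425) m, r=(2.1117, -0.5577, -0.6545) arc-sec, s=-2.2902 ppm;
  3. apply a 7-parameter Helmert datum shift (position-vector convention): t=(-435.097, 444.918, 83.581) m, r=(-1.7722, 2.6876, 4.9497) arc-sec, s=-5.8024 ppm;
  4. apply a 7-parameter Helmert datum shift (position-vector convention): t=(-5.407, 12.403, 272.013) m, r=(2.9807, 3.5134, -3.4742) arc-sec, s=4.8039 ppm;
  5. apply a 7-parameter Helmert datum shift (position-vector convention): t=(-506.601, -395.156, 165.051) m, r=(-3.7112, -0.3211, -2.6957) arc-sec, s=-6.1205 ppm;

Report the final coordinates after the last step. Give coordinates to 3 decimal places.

X=-1132827.720 m, Y=5960581.310 m, Z=-1968238.558 m

start: φ=-18.094388°, λ=100.747706°, h=2149.273 m
→ ECEF (a=6378388.000, f=1/297.0): X=-1131395.5925, Y=5960534.5338, Z=-1969009.0657
→ Helmert 7p (PV): X=-1131867.8253, Y=5960578.7463, Z=-1968733.1676
→ Helmert 7p (PV): X=-1132465.0410, Y=5960945.0026, Z=-1968674.6275
→ Helmert 7p (PV): X=-1132409.0187, Y=5961033.5651, Z=-1968306.6408
→ Helmert 7p (PV): X=-1132827.7196, Y=5960581.3098, Z=-1968238.5583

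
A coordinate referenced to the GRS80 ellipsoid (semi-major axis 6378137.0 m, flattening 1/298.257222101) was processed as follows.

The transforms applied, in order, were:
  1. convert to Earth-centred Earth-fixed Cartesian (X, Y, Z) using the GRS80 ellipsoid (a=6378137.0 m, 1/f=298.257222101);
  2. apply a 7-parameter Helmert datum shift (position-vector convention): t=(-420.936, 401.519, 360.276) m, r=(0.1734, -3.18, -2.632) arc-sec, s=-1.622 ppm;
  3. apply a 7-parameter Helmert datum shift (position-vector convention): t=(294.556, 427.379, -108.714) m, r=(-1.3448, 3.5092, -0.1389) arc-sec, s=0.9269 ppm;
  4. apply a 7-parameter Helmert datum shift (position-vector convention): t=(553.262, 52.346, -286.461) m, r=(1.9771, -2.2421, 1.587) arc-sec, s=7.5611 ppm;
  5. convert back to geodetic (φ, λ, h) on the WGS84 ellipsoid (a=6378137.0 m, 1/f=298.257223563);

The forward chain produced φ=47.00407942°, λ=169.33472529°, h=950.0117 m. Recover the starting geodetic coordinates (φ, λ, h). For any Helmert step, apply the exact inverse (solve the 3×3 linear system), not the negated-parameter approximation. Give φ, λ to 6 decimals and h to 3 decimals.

φ=47.003088°, λ=169.347139°, h=1106.912 m

start: φ=47.004079°, λ=169.334725°, h=950.012 m
→ ECEF (a=6378137.000, f=1/298.257223563): X=-4282719.9837, Y=806540.3468, Z=4642768.9129
→ Helmert⁻¹: X=-4283184.1840, Y=806559.3626, Z=4643059.0947
→ Helmert⁻¹: X=-4283554.3058, Y=806098.0799, Z=4643095.8841
→ Helmert⁻¹: X=-4283079.0188, Y=805647.1174, Z=4642808.4939
→ geod (Bowring, a=6378137.000): φ=47.00308800°, λ=169.34713900°, h=1106.9120 m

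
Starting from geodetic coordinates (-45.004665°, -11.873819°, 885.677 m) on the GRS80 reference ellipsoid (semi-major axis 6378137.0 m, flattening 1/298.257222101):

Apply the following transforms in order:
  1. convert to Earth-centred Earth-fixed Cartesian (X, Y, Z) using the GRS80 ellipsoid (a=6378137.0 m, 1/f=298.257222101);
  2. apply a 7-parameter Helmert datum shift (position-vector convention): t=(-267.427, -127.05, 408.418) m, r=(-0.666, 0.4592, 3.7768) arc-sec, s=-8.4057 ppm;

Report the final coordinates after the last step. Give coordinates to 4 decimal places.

X=4420884.9701 m, Y=-929632.3178 m, Z=-4487901.9939 m

start: φ=-45.004665°, λ=-11.873819°, h=885.677 m
→ ECEF (a=6378137.000, f=1/298.257222101): X=4421182.5315, Y=-929579.5426, Z=-4488341.2984
→ Helmert 7p (PV): X=4420884.9701, Y=-929632.3178, Z=-4487901.9939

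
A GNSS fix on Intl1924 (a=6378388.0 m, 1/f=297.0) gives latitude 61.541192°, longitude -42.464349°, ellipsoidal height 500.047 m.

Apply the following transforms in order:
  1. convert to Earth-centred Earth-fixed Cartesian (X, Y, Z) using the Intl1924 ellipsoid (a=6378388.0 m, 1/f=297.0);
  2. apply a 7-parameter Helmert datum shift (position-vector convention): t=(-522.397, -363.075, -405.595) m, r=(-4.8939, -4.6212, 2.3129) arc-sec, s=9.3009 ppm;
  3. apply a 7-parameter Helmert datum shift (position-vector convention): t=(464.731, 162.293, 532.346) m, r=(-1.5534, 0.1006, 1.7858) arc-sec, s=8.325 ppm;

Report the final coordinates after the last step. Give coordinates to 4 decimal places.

X=2248136.2158 m, Y=-2057574.2741 m, Z=5585230.9458 m

start: φ=61.541192°, λ=-42.464349°, h=500.047 m
→ ECEF (a=6378388.000, f=1/297.0): X=2248235.7740, Y=-2057556.4628, Z=5584892.1679
→ Helmert 7p (PV): X=2247632.2334, Y=-2057780.9546, Z=5584637.7065
→ Helmert 7p (PV): X=2248136.2158, Y=-2057574.2741, Z=5585230.9458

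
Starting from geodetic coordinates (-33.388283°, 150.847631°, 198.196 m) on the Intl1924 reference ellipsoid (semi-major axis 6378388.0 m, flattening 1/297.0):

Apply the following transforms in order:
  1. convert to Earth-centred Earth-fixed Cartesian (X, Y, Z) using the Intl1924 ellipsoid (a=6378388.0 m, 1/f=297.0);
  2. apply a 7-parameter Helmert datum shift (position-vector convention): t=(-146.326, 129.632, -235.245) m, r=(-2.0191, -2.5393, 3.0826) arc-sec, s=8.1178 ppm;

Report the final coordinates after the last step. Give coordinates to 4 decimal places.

start: φ=-33.388283°, λ=150.847631°, h=198.196 m
→ ECEF (a=6378388.000, f=1/297.0): X=-4655967.0858, Y=2597054.8499, Z=-3490157.1065
→ Helmert 7p (PV): X=-4656147.0538, Y=2597101.8159, Z=-3490503.4258

X=-4656147.0538 m, Y=2597101.8159 m, Z=-3490503.4258 m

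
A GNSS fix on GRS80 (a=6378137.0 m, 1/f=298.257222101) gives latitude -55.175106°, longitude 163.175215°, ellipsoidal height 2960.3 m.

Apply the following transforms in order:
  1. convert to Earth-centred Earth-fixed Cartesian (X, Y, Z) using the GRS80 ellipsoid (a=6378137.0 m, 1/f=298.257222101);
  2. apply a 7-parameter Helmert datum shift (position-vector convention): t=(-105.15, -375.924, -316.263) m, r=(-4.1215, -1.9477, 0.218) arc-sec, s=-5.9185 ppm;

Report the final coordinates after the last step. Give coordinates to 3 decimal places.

X=-3495996.115 m, Y=1056652.758 m, Z=-5215309.878 m

start: φ=-55.175106°, λ=163.175215°, h=2960.300 m
→ ECEF (a=6378137.000, f=1/298.257222101): X=-3495959.7813, Y=1057142.8359, Z=-5214970.3454
→ Helmert 7p (PV): X=-3495996.1146, Y=1056652.7575, Z=-5215309.8781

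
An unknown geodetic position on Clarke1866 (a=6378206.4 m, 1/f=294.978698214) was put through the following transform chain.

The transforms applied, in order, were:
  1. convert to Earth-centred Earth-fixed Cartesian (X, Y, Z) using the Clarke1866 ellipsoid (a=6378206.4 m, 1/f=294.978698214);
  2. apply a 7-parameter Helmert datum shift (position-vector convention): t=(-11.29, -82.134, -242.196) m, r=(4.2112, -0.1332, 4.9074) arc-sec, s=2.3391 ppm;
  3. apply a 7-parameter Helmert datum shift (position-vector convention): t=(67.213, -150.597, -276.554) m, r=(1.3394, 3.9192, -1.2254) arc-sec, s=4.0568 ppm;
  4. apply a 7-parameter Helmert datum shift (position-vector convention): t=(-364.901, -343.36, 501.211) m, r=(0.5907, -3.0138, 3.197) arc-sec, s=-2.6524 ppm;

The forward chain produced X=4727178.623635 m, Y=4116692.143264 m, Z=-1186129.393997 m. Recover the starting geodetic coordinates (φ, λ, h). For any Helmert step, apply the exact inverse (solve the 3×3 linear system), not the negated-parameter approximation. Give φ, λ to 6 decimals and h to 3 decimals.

start: X=4727178.6236, Y=4116692.1433, Z=-1186129.3940 m
→ Helmert⁻¹: X=4727602.5355, Y=4116969.7494, Z=-1186714.6191
→ Helmert⁻¹: X=4727514.2265, Y=4117124.0260, Z=-1186370.1602
→ Helmert⁻¹: X=4727611.6443, Y=4117059.8331, Z=-1186212.2986
→ geod (Bowring, a=6378206.400): φ=-10.78602000°, λ=41.05111000°, h=2794.9320 m

φ=-10.786020°, λ=41.051110°, h=2794.932 m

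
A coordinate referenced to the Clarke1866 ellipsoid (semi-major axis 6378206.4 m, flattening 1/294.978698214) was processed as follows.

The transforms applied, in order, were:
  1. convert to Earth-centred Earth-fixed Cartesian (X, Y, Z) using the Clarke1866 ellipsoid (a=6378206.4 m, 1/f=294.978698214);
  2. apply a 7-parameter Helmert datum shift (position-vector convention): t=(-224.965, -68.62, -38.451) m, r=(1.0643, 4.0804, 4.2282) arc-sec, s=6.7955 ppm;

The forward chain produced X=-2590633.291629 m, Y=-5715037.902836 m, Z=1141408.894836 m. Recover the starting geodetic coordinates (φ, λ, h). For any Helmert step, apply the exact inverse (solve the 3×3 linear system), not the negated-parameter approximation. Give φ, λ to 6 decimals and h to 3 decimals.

start: X=-2590633.2916, Y=-5715037.9028, Z=1141408.8948 m
→ Helmert⁻¹: X=-2590530.4521, Y=-5714871.4545, Z=1141417.8304
→ geod (Bowring, a=6378206.400): φ=10.37872400°, λ=-114.38461400°, h=62.7130 m

φ=10.378724°, λ=-114.384614°, h=62.713 m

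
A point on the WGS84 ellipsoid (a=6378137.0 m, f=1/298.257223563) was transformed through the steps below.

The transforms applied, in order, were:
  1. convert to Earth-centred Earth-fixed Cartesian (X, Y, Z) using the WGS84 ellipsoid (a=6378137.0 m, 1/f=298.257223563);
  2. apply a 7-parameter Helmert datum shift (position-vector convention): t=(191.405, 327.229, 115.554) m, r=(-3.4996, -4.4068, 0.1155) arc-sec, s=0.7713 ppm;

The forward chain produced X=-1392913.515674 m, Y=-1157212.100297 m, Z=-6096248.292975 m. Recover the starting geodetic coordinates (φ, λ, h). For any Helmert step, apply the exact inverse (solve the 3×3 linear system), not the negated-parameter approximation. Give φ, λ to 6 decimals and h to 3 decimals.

start: X=-1392913.5157, Y=-1157212.1003, Z=-6096248.2930 m
→ Helmert⁻¹: X=-1393234.7414, Y=-1157434.2224, Z=-6096349.0164
→ geod (Bowring, a=6378137.000): φ=-73.55754300°, λ=-140.28178400°, h=1256.0240 m

φ=-73.557543°, λ=-140.281784°, h=1256.024 m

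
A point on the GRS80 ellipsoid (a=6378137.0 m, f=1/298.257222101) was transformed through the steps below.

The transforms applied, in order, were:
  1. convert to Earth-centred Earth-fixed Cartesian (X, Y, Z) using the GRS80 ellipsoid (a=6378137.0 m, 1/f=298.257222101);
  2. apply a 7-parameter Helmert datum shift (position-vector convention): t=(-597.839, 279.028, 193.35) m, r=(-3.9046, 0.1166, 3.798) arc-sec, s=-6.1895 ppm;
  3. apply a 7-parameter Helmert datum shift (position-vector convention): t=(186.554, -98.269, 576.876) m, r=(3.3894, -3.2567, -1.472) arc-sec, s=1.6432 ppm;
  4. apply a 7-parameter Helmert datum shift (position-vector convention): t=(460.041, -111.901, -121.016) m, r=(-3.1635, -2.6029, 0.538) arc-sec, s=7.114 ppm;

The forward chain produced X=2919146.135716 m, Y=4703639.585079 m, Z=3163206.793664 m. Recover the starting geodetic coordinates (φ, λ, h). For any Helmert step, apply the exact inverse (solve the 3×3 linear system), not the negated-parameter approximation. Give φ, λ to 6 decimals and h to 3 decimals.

start: X=2919146.1357, Y=4703639.5851, Z=3163206.7937 m
→ Helmert⁻¹: X=2918717.5188, Y=4703661.8945, Z=3163340.6144
→ Helmert⁻¹: X=2918542.5350, Y=4703825.2317, Z=3162635.1662
→ Helmert⁻¹: X=2919243.2603, Y=4703461.6966, Z=3162552.0772
→ geod (Bowring, a=6378137.000): φ=29.90513100°, λ=58.17384400°, h=2587.7190 m

φ=29.905131°, λ=58.173844°, h=2587.719 m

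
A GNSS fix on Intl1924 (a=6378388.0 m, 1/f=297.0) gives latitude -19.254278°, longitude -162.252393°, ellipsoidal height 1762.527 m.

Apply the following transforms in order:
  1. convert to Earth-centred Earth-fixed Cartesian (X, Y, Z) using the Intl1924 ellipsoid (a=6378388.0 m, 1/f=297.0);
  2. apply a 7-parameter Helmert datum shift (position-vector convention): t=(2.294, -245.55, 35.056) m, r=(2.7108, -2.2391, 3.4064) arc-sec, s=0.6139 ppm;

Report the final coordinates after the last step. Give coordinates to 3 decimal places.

start: φ=-19.254278°, λ=-162.252393°, h=1762.527 m
→ ECEF (a=6378388.000, f=1/297.0): X=-5738713.9992, Y=-1836712.5968, Z=-2090549.6522
→ Helmert 7p (PV): X=-5738662.2015, Y=-1837026.5728, Z=-2090602.3147

X=-5738662.202 m, Y=-1837026.573 m, Z=-2090602.315 m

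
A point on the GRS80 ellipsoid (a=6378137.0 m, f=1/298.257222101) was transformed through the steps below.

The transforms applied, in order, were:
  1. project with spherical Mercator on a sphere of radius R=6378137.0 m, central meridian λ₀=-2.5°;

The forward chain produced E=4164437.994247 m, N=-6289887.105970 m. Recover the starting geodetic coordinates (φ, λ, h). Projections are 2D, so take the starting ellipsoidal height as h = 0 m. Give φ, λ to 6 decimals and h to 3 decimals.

start: E=4164437.9942, N=-6289887.1060 m
→ merc⁻¹: φ=-49.08847500°, λ=34.90978300°

φ=-49.088475°, λ=34.909783°, h=0.000 m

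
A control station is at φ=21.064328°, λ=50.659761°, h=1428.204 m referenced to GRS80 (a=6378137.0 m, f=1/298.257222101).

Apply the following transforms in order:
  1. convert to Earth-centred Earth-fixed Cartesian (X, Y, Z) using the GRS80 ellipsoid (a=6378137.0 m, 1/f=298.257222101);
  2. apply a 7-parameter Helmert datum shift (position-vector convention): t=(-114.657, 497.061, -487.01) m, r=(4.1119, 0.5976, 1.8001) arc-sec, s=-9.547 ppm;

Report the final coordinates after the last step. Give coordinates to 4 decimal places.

X=3775367.8953 m, Y=4606660.0653 m, Z=2278128.2028 m

start: φ=21.064328°, λ=50.659761°, h=1428.204 m
→ ECEF (a=6378137.000, f=1/298.257222101): X=3775552.1947, Y=4606219.4531, Z=2278556.0804
→ Helmert 7p (PV): X=3775367.8953, Y=4606660.0653, Z=2278128.2028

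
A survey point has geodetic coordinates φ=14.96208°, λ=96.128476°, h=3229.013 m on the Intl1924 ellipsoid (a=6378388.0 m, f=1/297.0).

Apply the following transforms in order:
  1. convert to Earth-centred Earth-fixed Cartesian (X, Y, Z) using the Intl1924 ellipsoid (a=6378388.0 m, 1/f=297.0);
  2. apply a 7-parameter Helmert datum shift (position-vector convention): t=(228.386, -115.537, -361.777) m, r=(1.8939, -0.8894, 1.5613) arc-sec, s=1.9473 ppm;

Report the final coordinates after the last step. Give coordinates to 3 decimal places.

X=-658166.194 m, Y=6131275.678 m, Z=1636594.822 m

start: φ=14.962080°, λ=96.128476°, h=3229.013 m
→ ECEF (a=6378388.000, f=1/297.0): X=-658339.8288, Y=6131399.2886, Z=1636899.9527
→ Helmert 7p (PV): X=-658166.1941, Y=6131275.6782, Z=1636594.8224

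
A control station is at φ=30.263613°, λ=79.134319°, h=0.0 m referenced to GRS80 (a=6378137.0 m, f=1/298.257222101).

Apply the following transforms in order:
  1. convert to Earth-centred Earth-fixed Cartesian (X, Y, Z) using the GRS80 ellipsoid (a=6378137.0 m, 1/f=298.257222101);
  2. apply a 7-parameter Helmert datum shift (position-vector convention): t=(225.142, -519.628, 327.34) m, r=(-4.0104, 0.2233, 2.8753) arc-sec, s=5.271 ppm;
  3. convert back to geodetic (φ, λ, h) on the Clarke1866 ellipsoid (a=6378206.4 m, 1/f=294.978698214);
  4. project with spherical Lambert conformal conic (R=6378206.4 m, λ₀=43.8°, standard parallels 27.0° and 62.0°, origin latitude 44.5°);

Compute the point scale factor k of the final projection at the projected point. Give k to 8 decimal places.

start: φ=30.263613°, λ=79.134319°, h=0.000 m
→ ECEF (a=6378137.000, f=1/298.257222101): X=1039351.0653, Y=5414738.4180, Z=3195647.6609
→ Helmert 7p (PV): X=1039509.6643, Y=5414323.9527, Z=3195885.4408
→ geod (Bowring, a=6378206.400): φ=30.26904580°, λ=79.13188836°, h=-214.9938 m
→ into lcc (λ₀=43.8°): φ=30.26904580°, λ−λ₀=35.33188836°
scale k = 0.98494975

0.98494975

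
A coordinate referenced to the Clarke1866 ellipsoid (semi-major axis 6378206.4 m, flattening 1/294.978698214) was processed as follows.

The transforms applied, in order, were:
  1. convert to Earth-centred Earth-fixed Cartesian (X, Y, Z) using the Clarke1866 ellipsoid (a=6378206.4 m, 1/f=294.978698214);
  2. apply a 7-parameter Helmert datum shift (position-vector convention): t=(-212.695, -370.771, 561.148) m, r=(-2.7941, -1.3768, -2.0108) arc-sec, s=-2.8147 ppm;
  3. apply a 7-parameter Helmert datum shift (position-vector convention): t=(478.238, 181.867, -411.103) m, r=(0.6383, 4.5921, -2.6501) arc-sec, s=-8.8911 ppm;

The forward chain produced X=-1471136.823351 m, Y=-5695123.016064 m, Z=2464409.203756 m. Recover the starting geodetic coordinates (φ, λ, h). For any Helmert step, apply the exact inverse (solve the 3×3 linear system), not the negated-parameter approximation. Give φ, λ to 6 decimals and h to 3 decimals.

start: X=-1471136.8234, Y=-5695123.0161, Z=2464409.2038 m
→ Helmert⁻¹: X=-1471609.8462, Y=-5695366.8008, Z=2464827.0840
→ Helmert⁻¹: X=-1471329.3253, Y=-5695059.7836, Z=2464205.5468
→ geod (Bowring, a=6378206.400): φ=22.86954900°, λ=-104.48572900°, h=2404.1260 m

φ=22.869549°, λ=-104.485729°, h=2404.126 m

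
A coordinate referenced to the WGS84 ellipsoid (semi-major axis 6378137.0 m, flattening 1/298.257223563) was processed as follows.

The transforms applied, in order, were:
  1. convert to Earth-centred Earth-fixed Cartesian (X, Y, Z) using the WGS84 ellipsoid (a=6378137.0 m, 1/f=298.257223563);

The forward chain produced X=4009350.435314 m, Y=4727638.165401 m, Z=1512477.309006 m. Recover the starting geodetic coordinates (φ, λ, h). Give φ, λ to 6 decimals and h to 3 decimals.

φ=13.800756°, λ=49.699847°, h=3747.457 m

start: X=4009350.4353, Y=4727638.1654, Z=1512477.3090 m
→ geod (Bowring, a=6378137.000): φ=13.80075600°, λ=49.69984700°, h=3747.4570 m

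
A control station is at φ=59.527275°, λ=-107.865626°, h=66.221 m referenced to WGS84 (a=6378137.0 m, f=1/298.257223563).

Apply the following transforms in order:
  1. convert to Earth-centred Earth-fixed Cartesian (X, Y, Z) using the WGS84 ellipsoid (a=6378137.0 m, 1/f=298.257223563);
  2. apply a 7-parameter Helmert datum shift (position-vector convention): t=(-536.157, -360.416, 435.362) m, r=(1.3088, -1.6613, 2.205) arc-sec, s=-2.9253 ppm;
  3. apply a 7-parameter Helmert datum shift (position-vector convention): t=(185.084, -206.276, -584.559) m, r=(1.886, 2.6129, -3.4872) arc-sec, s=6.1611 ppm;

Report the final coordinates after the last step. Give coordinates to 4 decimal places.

start: φ=59.527275°, λ=-107.865626°, h=66.221 m
→ ECEF (a=6378137.000, f=1/298.257223563): X=-994795.0519, Y=-3086274.1722, Z=5474013.6220
→ Helmert 7p (PV): X=-995339.3949, Y=-3086670.9282, Z=5474405.3755
→ Helmert 7p (PV): X=-995143.2796, Y=-3086929.4498, Z=5473838.9302

X=-995143.2796 m, Y=-3086929.4498 m, Z=5473838.9302 m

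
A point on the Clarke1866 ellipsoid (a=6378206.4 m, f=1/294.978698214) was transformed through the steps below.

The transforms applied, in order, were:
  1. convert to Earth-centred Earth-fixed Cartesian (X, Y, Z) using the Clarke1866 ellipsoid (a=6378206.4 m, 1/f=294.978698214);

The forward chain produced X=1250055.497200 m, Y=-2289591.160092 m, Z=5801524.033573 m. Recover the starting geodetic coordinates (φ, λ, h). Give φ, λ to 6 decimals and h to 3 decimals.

start: X=1250055.4972, Y=-2289591.1601, Z=5801524.0336 m
→ geod (Bowring, a=6378206.400): φ=65.93447200°, λ=-61.36664100°, h=812.9610 m

φ=65.934472°, λ=-61.366641°, h=812.961 m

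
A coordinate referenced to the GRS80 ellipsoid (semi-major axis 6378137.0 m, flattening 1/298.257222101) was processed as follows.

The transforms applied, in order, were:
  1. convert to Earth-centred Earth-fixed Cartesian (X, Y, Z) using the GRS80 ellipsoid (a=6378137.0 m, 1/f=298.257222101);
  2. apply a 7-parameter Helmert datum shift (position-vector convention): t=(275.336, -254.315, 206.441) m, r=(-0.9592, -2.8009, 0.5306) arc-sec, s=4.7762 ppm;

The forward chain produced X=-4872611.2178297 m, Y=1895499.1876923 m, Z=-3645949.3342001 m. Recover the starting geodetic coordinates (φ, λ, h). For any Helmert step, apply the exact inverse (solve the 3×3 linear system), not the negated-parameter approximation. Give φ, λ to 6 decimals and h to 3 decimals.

φ=-35.069468°, λ=158.741792°, h=3282.552 m

start: X=-4872611.2178, Y=1895499.1877, Z=-3645949.3342 m
→ Helmert⁻¹: X=-4872907.9138, Y=1895773.9388, Z=-3646063.3746
→ geod (Bowring, a=6378137.000): φ=-35.06946800°, λ=158.74179200°, h=3282.5520 m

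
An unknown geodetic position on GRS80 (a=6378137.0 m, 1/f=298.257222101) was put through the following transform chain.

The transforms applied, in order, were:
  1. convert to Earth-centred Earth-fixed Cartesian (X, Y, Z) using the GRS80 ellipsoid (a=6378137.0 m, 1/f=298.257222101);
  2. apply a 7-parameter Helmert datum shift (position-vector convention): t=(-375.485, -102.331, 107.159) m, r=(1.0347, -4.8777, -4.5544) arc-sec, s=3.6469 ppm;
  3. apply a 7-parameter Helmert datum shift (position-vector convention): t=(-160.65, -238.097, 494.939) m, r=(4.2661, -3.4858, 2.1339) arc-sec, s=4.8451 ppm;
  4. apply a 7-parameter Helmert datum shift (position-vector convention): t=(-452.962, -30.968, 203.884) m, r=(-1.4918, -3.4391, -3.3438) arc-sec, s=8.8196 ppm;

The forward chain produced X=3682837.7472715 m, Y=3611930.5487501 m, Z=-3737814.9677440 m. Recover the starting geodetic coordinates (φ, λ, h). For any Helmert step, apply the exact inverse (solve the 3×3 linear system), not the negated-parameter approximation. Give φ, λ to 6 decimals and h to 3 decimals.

start: X=3682837.7473, Y=3611930.5488, Z=-3737814.9677 m
→ Helmert⁻¹: X=3683137.3444, Y=3612016.4041, Z=-3738021.1703
→ Helmert⁻¹: X=3683254.3360, Y=3612121.5697, Z=-3738634.9497
→ Helmert⁻¹: X=3683448.2119, Y=3612273.3039, Z=-3738833.6997
→ geod (Bowring, a=6378137.000): φ=-36.11412600°, λ=44.44105700°, h=686.3230 m

φ=-36.114126°, λ=44.441057°, h=686.323 m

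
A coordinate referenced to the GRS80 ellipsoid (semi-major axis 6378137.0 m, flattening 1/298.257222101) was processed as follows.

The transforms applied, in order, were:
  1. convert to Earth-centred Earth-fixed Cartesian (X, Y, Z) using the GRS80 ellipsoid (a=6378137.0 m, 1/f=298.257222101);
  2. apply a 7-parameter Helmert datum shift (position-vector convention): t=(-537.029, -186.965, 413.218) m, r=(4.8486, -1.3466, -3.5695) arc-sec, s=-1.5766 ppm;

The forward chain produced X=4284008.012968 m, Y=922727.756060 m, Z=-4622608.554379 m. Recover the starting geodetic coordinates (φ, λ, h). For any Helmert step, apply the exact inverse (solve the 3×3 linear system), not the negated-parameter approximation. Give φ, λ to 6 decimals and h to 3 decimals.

φ=-46.720486°, λ=12.155773°, h=3517.840 m

start: X=4284008.0130, Y=922727.7561, Z=-4622608.5544 m
→ Helmert⁻¹: X=4284505.6444, Y=922881.6481, Z=-4623078.7263
→ geod (Bowring, a=6378137.000): φ=-46.72048600°, λ=12.15577300°, h=3517.8400 m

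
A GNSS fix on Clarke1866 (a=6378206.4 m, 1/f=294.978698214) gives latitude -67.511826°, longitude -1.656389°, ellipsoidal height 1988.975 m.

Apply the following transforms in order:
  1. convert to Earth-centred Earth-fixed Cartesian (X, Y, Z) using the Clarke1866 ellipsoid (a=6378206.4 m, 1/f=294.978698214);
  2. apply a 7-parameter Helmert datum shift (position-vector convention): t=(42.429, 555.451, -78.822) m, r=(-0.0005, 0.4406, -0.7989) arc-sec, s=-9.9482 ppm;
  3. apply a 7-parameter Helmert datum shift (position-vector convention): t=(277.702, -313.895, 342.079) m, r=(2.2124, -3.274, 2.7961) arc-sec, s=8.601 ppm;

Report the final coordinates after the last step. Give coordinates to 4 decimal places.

start: φ=-67.511826°, λ=-1.656389°, h=1988.975 m
→ ECEF (a=6378206.400, f=1/294.978698214): X=2446434.9354, Y=-70744.7778, Z=-5872131.7262
→ Helmert 7p (PV): X=2446440.2095, Y=-70198.1126, Z=-5872157.3566
→ Helmert 7p (PV): X=2446833.1133, Y=-70416.4621, Z=-5871827.7048

X=2446833.1133 m, Y=-70416.4621 m, Z=-5871827.7048 m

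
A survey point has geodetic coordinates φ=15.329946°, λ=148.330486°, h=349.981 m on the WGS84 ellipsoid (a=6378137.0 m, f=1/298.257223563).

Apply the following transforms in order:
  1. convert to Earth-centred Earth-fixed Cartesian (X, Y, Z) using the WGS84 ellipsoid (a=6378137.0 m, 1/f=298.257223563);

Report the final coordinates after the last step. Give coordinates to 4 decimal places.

X=-5236739.9301 m, Y=3230428.5462 m, Z=1675429.8901 m

start: φ=15.329946°, λ=148.330486°, h=349.981 m
→ ECEF (a=6378137.000, f=1/298.257223563): X=-5236739.9301, Y=3230428.5462, Z=1675429.8901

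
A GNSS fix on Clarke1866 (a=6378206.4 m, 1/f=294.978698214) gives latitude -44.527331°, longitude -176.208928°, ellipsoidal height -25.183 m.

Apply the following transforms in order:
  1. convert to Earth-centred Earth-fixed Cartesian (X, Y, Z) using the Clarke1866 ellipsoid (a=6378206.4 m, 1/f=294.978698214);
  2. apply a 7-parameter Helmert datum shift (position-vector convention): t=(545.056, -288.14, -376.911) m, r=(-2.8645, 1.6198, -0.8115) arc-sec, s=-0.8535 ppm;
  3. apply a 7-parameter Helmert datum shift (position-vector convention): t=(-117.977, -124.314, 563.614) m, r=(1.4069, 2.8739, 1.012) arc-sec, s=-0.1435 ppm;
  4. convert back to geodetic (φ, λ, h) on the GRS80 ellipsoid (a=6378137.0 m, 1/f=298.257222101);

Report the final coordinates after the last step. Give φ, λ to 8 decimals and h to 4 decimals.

start: φ=-44.527331°, λ=-176.208928°, h=-25.183 m
→ ECEF (a=6378206.400, f=1/294.978698214): X=-4544727.4106, Y=-301149.1717, Z=-4449833.4087
→ Helmert 7p (PV): X=-4544214.6051, Y=-301480.9715, Z=-4450166.6498
→ Helmert 7p (PV): X=-4544392.4552, Y=-301597.1837, Z=-4449541.1388
→ geod (Bowring, a=6378137.000): φ=-44.52523723°, λ=-176.20302558°, h=-494.6639 m

φ=-44.52523723°, λ=-176.20302558°, h=-494.6639 m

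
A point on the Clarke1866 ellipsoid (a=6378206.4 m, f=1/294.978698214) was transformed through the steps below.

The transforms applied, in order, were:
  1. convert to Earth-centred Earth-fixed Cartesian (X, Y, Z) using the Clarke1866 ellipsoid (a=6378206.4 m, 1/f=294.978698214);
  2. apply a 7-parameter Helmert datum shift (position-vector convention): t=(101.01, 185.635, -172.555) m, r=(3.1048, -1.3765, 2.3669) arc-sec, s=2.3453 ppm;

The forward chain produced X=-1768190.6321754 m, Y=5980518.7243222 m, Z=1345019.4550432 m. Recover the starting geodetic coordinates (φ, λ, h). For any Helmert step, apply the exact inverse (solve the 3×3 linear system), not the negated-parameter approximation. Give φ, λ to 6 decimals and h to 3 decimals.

φ=12.252134°, λ=106.471341°, h=2460.898 m

start: X=-1768190.6322, Y=5980518.7243, Z=1345019.4550 m
→ Helmert⁻¹: X=-1768209.8935, Y=5980359.6013, Z=1345110.6359
→ geod (Bowring, a=6378206.400): φ=12.25213400°, λ=106.47134100°, h=2460.8980 m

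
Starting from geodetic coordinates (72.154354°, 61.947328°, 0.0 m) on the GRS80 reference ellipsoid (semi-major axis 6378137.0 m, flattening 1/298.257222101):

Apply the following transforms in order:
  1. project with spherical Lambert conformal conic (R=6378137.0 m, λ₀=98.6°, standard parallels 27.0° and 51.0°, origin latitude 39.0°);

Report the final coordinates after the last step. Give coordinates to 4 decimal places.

start: φ=72.154354°, λ=61.947328°, h=0.000 m
→ lcc (R=6378137.0, λ₀=98.6°): E=-1491450.1764, N=4173230.0653

E=-1491450.1764 m, N=4173230.0653 m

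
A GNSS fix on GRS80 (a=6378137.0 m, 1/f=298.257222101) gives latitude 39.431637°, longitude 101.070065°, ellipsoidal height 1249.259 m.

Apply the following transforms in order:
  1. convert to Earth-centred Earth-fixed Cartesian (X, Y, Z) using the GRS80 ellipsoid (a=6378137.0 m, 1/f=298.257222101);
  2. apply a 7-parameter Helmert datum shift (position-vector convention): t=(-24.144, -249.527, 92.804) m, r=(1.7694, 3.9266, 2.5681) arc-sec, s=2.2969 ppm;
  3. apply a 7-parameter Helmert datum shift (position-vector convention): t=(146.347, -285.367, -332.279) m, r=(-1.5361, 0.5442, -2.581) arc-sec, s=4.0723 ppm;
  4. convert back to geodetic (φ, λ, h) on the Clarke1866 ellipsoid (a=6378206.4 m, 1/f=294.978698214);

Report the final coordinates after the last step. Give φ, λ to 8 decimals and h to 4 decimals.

start: φ=39.431637°, λ=101.070065°, h=1249.259 m
→ ECEF (a=6378137.000, f=1/298.257222101): X=-947372.7005, Y=4842188.8376, Z=4030237.5166
→ Helmert 7p (PV): X=-947382.5857, Y=4841904.0647, Z=4030399.1504
→ Helmert 7p (PV): X=-947168.8759, Y=4841680.2854, Z=4030049.7250
→ geod (Bowring, a=6378206.400): φ=39.43551049°, λ=101.06887593°, h=740.6678 m

φ=39.43551049°, λ=101.06887593°, h=740.6678 m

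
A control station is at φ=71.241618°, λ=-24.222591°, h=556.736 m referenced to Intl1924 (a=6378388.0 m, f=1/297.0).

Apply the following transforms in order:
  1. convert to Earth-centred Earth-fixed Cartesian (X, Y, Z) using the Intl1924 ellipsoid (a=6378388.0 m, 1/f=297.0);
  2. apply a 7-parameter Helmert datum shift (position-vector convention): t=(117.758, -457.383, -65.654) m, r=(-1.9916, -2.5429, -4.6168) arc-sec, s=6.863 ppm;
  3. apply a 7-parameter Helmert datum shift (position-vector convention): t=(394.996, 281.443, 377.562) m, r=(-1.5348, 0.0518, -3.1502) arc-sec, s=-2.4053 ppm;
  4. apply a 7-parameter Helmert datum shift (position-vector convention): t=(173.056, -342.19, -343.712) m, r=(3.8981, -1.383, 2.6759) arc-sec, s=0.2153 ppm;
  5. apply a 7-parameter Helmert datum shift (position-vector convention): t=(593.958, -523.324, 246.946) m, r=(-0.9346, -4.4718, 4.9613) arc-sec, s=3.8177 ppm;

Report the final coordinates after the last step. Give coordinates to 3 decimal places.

X=1877440.728 m, Y=-845205.464 m, Z=6018018.732 m

start: φ=71.241618°, λ=-24.222591°, h=556.736 m
→ ECEF (a=6378388.000, f=1/297.0): X=1876389.0396, Y=-844172.0945, Z=6017674.2505
→ Helmert 7p (PV): X=1876426.5918, Y=-844619.1660, Z=6017681.1797
→ Helmert 7p (PV): X=1876805.6862, Y=-844319.5723, Z=6018050.0809
→ Helmert 7p (PV): X=1876949.7488, Y=-844751.3283, Z=6017704.2921
→ Helmert 7p (PV): X=1877440.7277, Y=-845205.4640, Z=6018018.7318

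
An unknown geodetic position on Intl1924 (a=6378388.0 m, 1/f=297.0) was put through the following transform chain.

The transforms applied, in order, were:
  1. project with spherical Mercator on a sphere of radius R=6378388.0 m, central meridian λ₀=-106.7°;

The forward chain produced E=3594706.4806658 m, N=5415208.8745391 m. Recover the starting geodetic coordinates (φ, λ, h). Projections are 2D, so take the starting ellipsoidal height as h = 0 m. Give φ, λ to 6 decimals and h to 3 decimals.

φ=43.673123°, λ=-74.409473°, h=0.000 m

start: E=3594706.4807, N=5415208.8745 m
→ merc⁻¹: φ=43.67312300°, λ=-74.40947300°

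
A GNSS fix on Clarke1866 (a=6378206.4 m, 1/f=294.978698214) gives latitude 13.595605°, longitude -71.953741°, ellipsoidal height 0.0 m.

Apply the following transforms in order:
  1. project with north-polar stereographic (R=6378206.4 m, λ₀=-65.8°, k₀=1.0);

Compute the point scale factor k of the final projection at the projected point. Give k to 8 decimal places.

1.61934462

start: φ=13.595605°, λ=-71.953741°, h=0.000 m
→ into stereo (λ₀=-65.8°): φ=13.59560500°, λ−λ₀=-6.15374100°
scale k = 1.61934462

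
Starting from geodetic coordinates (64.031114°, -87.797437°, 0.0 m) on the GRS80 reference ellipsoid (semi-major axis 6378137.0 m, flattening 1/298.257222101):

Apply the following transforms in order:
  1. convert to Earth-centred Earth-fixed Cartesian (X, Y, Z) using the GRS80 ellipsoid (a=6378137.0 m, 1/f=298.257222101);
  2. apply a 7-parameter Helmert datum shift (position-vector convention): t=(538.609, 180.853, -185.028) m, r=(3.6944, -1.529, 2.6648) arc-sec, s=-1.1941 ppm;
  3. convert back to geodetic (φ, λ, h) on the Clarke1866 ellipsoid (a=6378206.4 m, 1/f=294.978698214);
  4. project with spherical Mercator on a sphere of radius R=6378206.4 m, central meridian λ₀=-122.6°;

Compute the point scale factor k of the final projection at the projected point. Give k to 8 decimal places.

2.28381673

start: φ=64.031114°, λ=-87.797437°, h=0.000 m
→ ECEF (a=6378137.000, f=1/298.257222101): X=107628.8728, Y=-2798395.4105, Z=5711234.5851
→ Helmert 7p (PV): X=108161.1704, Y=-2798312.1190, Z=5710993.4132
→ geod (Bowring, a=6378206.400): φ=64.03235633°, λ=-87.78648883°, h=-121.5129 m
→ into merc (λ₀=-122.6°): φ=64.03235633°, λ−λ₀=34.81351117°
scale k = 2.28381673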